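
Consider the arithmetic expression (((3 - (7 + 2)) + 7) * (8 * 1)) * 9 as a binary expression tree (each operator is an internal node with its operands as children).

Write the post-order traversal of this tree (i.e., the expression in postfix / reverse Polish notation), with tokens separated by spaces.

3 7 2 + - 7 + 8 1 * * 9 *

Post-order on an expression tree gives postfix notation: for each operator, emit left operand, right operand, then the operator.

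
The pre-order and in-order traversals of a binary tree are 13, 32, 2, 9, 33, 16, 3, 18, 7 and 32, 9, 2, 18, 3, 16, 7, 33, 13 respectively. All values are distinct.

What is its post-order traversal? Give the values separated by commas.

9, 18, 3, 7, 16, 33, 2, 32, 13

The first element of pre-order is the root; it splits in-order into left and right subtrees.
Root 13: left subtree has 8 nodes {32, 9, 2, 18, 3, 16, 7, 33}, right has 0 { }.
  Root 32: left subtree has 0 nodes { }, right has 7 {9, 2, 18, 3, 16, 7, 33}.
    Root 2: left subtree has 1 node {9}, right has 5 {18, 3, 16, 7, 33}.
      Root 33: left subtree has 4 nodes {18, 3, 16, 7}, right has 0 { }.
        Root 16: left subtree has 2 nodes {18, 3}, right has 1 {7}.
          Root 3: left subtree has 1 node {18}, right has 0 { }.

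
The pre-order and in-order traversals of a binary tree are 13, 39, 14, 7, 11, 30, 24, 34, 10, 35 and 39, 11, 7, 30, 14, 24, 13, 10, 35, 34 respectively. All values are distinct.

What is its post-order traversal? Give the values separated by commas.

11, 30, 7, 24, 14, 39, 35, 10, 34, 13

The first element of pre-order is the root; it splits in-order into left and right subtrees.
Root 13: left subtree has 6 nodes {39, 11, 7, 30, 14, 24}, right has 3 {10, 35, 34}.
  Root 39: left subtree has 0 nodes { }, right has 5 {11, 7, 30, 14, 24}.
    Root 14: left subtree has 3 nodes {11, 7, 30}, right has 1 {24}.
      Root 7: left subtree has 1 node {11}, right has 1 {30}.
  Root 34: left subtree has 2 nodes {10, 35}, right has 0 { }.
    Root 10: left subtree has 0 nodes { }, right has 1 {35}.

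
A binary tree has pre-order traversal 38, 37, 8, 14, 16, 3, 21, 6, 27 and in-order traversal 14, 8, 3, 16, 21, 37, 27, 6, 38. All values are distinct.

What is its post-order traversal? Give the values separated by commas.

14, 3, 21, 16, 8, 27, 6, 37, 38

The first element of pre-order is the root; it splits in-order into left and right subtrees.
Root 38: left subtree has 8 nodes {14, 8, 3, 16, 21, 37, 27, 6}, right has 0 { }.
  Root 37: left subtree has 5 nodes {14, 8, 3, 16, 21}, right has 2 {27, 6}.
    Root 8: left subtree has 1 node {14}, right has 3 {3, 16, 21}.
      Root 16: left subtree has 1 node {3}, right has 1 {21}.
    Root 6: left subtree has 1 node {27}, right has 0 { }.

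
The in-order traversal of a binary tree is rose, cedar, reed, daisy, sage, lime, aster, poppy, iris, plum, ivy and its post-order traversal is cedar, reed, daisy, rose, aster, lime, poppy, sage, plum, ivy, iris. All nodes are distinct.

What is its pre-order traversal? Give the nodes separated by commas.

The last element of post-order is the root; it splits in-order into left and right subtrees.
Root iris: left subtree has 8 nodes {rose, cedar, reed, daisy, sage, lime, aster, poppy}, right has 2 {plum, ivy}.
  Root sage: left subtree has 4 nodes {rose, cedar, reed, daisy}, right has 3 {lime, aster, poppy}.
    Root rose: left subtree has 0 nodes { }, right has 3 {cedar, reed, daisy}.
      Root daisy: left subtree has 2 nodes {cedar, reed}, right has 0 { }.
        Root reed: left subtree has 1 node {cedar}, right has 0 { }.
    Root poppy: left subtree has 2 nodes {lime, aster}, right has 0 { }.
      Root lime: left subtree has 0 nodes { }, right has 1 {aster}.
  Root ivy: left subtree has 1 node {plum}, right has 0 { }.

iris, sage, rose, daisy, reed, cedar, poppy, lime, aster, ivy, plum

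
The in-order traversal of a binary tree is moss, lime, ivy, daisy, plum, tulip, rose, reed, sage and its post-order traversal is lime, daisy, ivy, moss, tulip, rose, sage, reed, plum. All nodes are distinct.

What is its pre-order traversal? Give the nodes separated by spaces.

The last element of post-order is the root; it splits in-order into left and right subtrees.
Root plum: left subtree has 4 nodes {moss, lime, ivy, daisy}, right has 4 {tulip, rose, reed, sage}.
  Root moss: left subtree has 0 nodes { }, right has 3 {lime, ivy, daisy}.
    Root ivy: left subtree has 1 node {lime}, right has 1 {daisy}.
  Root reed: left subtree has 2 nodes {tulip, rose}, right has 1 {sage}.
    Root rose: left subtree has 1 node {tulip}, right has 0 { }.

plum moss ivy lime daisy reed rose tulip sage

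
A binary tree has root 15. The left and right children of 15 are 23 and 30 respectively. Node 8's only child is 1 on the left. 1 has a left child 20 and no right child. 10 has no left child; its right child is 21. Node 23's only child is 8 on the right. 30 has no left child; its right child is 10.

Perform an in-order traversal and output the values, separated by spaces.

In-order visits the left subtree, then the node, then the right subtree.
At 15: go left to 23.
  At 23: no left child.
  Visit 23.
  At 23: go right to 8.
    At 8: go left to 1.
      At 1: go left to 20.
        20 is a leaf — visit 20.
      Visit 1.
      At 1: no right child.
    Visit 8.
    At 8: no right child.
Visit 15.
At 15: go right to 30.
  At 30: no left child.
  Visit 30.
  At 30: go right to 10.
    At 10: no left child.
    Visit 10.
    At 10: go right to 21.
      21 is a leaf — visit 21.

23 20 1 8 15 30 10 21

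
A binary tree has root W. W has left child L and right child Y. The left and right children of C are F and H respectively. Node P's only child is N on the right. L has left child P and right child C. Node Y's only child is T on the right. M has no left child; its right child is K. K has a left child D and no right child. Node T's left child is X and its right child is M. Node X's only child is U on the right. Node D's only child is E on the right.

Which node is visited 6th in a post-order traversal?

Post-order visits the left subtree, then the right subtree, then the node.
At W: go left to L.
  At L: go left to P.
    At P: no left child.
    At P: go right to N.
      N is a leaf — visit N.
    Visit P.
  At L: go right to C.
    At C: go left to F.
      F is a leaf — visit F.
    At C: go right to H.
      H is a leaf — visit H.
    Visit C.
  Visit L.
At W: go right to Y.
  At Y: no left child.
  At Y: go right to T.
    At T: go left to X.
      At X: no left child.
      At X: go right to U.
        U is a leaf — visit U.
      Visit X.
    At T: go right to M.
      At M: no left child.
      At M: go right to K.
        At K: go left to D.
          At D: no left child.
          At D: go right to E.
            E is a leaf — visit E.
          Visit D.
        At K: no right child.
        Visit K.
      Visit M.
    Visit T.
  Visit Y.
Visit W.
Full post-order sequence: N, P, F, H, C, L, U, X, E, D, K, M, T, Y, W.

L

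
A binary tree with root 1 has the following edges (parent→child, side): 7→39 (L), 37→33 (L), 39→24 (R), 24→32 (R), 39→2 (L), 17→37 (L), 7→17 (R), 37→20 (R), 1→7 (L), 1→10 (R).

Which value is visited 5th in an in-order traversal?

7

In-order visits the left subtree, then the node, then the right subtree.
At 1: go left to 7.
  At 7: go left to 39.
    At 39: go left to 2.
      2 is a leaf — visit 2.
    Visit 39.
    At 39: go right to 24.
      At 24: no left child.
      Visit 24.
      At 24: go right to 32.
        32 is a leaf — visit 32.
  Visit 7.
  At 7: go right to 17.
    At 17: go left to 37.
      At 37: go left to 33.
        33 is a leaf — visit 33.
      Visit 37.
      At 37: go right to 20.
        20 is a leaf — visit 20.
    Visit 17.
    At 17: no right child.
Visit 1.
At 1: go right to 10.
  10 is a leaf — visit 10.
Full in-order sequence: 2, 39, 24, 32, 7, 33, 37, 20, 17, 1, 10.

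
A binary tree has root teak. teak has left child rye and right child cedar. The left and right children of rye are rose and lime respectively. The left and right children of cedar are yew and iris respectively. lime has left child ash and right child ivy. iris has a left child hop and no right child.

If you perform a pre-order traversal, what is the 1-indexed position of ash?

Pre-order visits the node, then its left subtree, then its right subtree.
Visit teak.
At teak: go left to rye.
  Visit rye.
  At rye: go left to rose.
    rose is a leaf — visit rose.
  At rye: go right to lime.
    Visit lime.
    At lime: go left to ash.
      ash is a leaf — visit ash.
    At lime: go right to ivy.
      ivy is a leaf — visit ivy.
At teak: go right to cedar.
  Visit cedar.
  At cedar: go left to yew.
    yew is a leaf — visit yew.
  At cedar: go right to iris.
    Visit iris.
    At iris: go left to hop.
      hop is a leaf — visit hop.
    At iris: no right child.
Full pre-order sequence: teak, rye, rose, lime, ash, ivy, cedar, yew, iris, hop.

5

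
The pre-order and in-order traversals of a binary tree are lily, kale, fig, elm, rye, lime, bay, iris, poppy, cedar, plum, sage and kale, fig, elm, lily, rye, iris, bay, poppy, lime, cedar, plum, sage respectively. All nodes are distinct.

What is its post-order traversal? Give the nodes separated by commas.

elm, fig, kale, iris, poppy, bay, sage, plum, cedar, lime, rye, lily

The first element of pre-order is the root; it splits in-order into left and right subtrees.
Root lily: left subtree has 3 nodes {kale, fig, elm}, right has 8 {rye, iris, bay, poppy, lime, cedar, plum, sage}.
  Root kale: left subtree has 0 nodes { }, right has 2 {fig, elm}.
    Root fig: left subtree has 0 nodes { }, right has 1 {elm}.
  Root rye: left subtree has 0 nodes { }, right has 7 {iris, bay, poppy, lime, cedar, plum, sage}.
    Root lime: left subtree has 3 nodes {iris, bay, poppy}, right has 3 {cedar, plum, sage}.
      Root bay: left subtree has 1 node {iris}, right has 1 {poppy}.
      Root cedar: left subtree has 0 nodes { }, right has 2 {plum, sage}.
        Root plum: left subtree has 0 nodes { }, right has 1 {sage}.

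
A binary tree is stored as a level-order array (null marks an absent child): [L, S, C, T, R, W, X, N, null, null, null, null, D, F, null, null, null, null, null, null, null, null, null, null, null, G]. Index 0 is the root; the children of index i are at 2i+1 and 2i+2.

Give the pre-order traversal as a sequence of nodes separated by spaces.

L S T N R C W D G X F

Pre-order visits the node, then its left subtree, then its right subtree.
Visit L.
At L: go left to S.
  Visit S.
  At S: go left to T.
    Visit T.
    At T: go left to N.
      N is a leaf — visit N.
    At T: no right child.
  At S: go right to R.
    R is a leaf — visit R.
At L: go right to C.
  Visit C.
  At C: go left to W.
    Visit W.
    At W: no left child.
    At W: go right to D.
      Visit D.
      At D: go left to G.
        G is a leaf — visit G.
      At D: no right child.
  At C: go right to X.
    Visit X.
    At X: go left to F.
      F is a leaf — visit F.
    At X: no right child.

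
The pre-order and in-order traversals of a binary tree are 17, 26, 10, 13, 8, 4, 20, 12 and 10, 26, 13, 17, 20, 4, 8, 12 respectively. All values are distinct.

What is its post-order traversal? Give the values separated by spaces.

The first element of pre-order is the root; it splits in-order into left and right subtrees.
Root 17: left subtree has 3 nodes {10, 26, 13}, right has 4 {20, 4, 8, 12}.
  Root 26: left subtree has 1 node {10}, right has 1 {13}.
  Root 8: left subtree has 2 nodes {20, 4}, right has 1 {12}.
    Root 4: left subtree has 1 node {20}, right has 0 { }.

10 13 26 20 4 12 8 17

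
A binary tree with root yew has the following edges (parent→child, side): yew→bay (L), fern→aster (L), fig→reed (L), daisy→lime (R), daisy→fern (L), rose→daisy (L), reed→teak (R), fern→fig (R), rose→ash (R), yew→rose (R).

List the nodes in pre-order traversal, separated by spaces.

yew bay rose daisy fern aster fig reed teak lime ash

Pre-order visits the node, then its left subtree, then its right subtree.
Visit yew.
At yew: go left to bay.
  bay is a leaf — visit bay.
At yew: go right to rose.
  Visit rose.
  At rose: go left to daisy.
    Visit daisy.
    At daisy: go left to fern.
      Visit fern.
      At fern: go left to aster.
        aster is a leaf — visit aster.
      At fern: go right to fig.
        Visit fig.
        At fig: go left to reed.
          Visit reed.
          At reed: no left child.
          At reed: go right to teak.
            teak is a leaf — visit teak.
        At fig: no right child.
    At daisy: go right to lime.
      lime is a leaf — visit lime.
  At rose: go right to ash.
    ash is a leaf — visit ash.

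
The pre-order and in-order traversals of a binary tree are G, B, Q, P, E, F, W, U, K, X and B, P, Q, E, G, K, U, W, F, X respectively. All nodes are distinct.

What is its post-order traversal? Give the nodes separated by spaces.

The first element of pre-order is the root; it splits in-order into left and right subtrees.
Root G: left subtree has 4 nodes {B, P, Q, E}, right has 5 {K, U, W, F, X}.
  Root B: left subtree has 0 nodes { }, right has 3 {P, Q, E}.
    Root Q: left subtree has 1 node {P}, right has 1 {E}.
  Root F: left subtree has 3 nodes {K, U, W}, right has 1 {X}.
    Root W: left subtree has 2 nodes {K, U}, right has 0 { }.
      Root U: left subtree has 1 node {K}, right has 0 { }.

P E Q B K U W X F G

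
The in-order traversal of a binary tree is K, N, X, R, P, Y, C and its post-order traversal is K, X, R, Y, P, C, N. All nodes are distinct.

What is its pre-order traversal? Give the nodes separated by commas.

The last element of post-order is the root; it splits in-order into left and right subtrees.
Root N: left subtree has 1 node {K}, right has 5 {X, R, P, Y, C}.
  Root C: left subtree has 4 nodes {X, R, P, Y}, right has 0 { }.
    Root P: left subtree has 2 nodes {X, R}, right has 1 {Y}.
      Root R: left subtree has 1 node {X}, right has 0 { }.

N, K, C, P, R, X, Y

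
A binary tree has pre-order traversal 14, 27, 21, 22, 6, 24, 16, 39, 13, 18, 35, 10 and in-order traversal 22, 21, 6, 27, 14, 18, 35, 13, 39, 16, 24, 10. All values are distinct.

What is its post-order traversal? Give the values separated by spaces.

The first element of pre-order is the root; it splits in-order into left and right subtrees.
Root 14: left subtree has 4 nodes {22, 21, 6, 27}, right has 7 {18, 35, 13, 39, 16, 24, 10}.
  Root 27: left subtree has 3 nodes {22, 21, 6}, right has 0 { }.
    Root 21: left subtree has 1 node {22}, right has 1 {6}.
  Root 24: left subtree has 5 nodes {18, 35, 13, 39, 16}, right has 1 {10}.
    Root 16: left subtree has 4 nodes {18, 35, 13, 39}, right has 0 { }.
      Root 39: left subtree has 3 nodes {18, 35, 13}, right has 0 { }.
        Root 13: left subtree has 2 nodes {18, 35}, right has 0 { }.
          Root 18: left subtree has 0 nodes { }, right has 1 {35}.

22 6 21 27 35 18 13 39 16 10 24 14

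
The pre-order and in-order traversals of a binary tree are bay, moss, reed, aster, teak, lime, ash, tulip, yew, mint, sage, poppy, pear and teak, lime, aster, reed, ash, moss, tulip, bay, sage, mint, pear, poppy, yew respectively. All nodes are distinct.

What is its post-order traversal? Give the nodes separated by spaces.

The first element of pre-order is the root; it splits in-order into left and right subtrees.
Root bay: left subtree has 7 nodes {teak, lime, aster, reed, ash, moss, tulip}, right has 5 {sage, mint, pear, poppy, yew}.
  Root moss: left subtree has 5 nodes {teak, lime, aster, reed, ash}, right has 1 {tulip}.
    Root reed: left subtree has 3 nodes {teak, lime, aster}, right has 1 {ash}.
      Root aster: left subtree has 2 nodes {teak, lime}, right has 0 { }.
        Root teak: left subtree has 0 nodes { }, right has 1 {lime}.
  Root yew: left subtree has 4 nodes {sage, mint, pear, poppy}, right has 0 { }.
    Root mint: left subtree has 1 node {sage}, right has 2 {pear, poppy}.
      Root poppy: left subtree has 1 node {pear}, right has 0 { }.

lime teak aster ash reed tulip moss sage pear poppy mint yew bay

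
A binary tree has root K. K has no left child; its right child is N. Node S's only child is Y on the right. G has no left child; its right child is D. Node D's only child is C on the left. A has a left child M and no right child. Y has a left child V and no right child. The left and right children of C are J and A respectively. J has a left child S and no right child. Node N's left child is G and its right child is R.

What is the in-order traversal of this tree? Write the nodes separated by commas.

In-order visits the left subtree, then the node, then the right subtree.
At K: no left child.
Visit K.
At K: go right to N.
  At N: go left to G.
    At G: no left child.
    Visit G.
    At G: go right to D.
      At D: go left to C.
        At C: go left to J.
          At J: go left to S.
            At S: no left child.
            Visit S.
            At S: go right to Y.
              At Y: go left to V.
                V is a leaf — visit V.
              Visit Y.
              At Y: no right child.
          Visit J.
          At J: no right child.
        Visit C.
        At C: go right to A.
          At A: go left to M.
            M is a leaf — visit M.
          Visit A.
          At A: no right child.
      Visit D.
      At D: no right child.
  Visit N.
  At N: go right to R.
    R is a leaf — visit R.

K, G, S, V, Y, J, C, M, A, D, N, R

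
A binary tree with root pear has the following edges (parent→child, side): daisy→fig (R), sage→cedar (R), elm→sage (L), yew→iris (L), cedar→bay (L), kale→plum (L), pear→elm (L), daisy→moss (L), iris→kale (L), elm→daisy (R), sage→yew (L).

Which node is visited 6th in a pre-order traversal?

Pre-order visits the node, then its left subtree, then its right subtree.
Visit pear.
At pear: go left to elm.
  Visit elm.
  At elm: go left to sage.
    Visit sage.
    At sage: go left to yew.
      Visit yew.
      At yew: go left to iris.
        Visit iris.
        At iris: go left to kale.
          Visit kale.
          At kale: go left to plum.
            plum is a leaf — visit plum.
          At kale: no right child.
        At iris: no right child.
      At yew: no right child.
    At sage: go right to cedar.
      Visit cedar.
      At cedar: go left to bay.
        bay is a leaf — visit bay.
      At cedar: no right child.
  At elm: go right to daisy.
    Visit daisy.
    At daisy: go left to moss.
      moss is a leaf — visit moss.
    At daisy: go right to fig.
      fig is a leaf — visit fig.
At pear: no right child.
Full pre-order sequence: pear, elm, sage, yew, iris, kale, plum, cedar, bay, daisy, moss, fig.

kale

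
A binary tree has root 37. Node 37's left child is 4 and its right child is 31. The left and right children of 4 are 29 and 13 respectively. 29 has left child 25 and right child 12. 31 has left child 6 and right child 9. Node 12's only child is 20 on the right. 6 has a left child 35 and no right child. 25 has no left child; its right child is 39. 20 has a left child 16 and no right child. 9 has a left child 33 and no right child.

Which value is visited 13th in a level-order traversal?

20

Level-order visits nodes level by level from the root, left to right within each level.
Level 0: 37
Level 1: 4, 31
Level 2: 29, 13, 6, 9
Level 3: 25, 12, 35, 33
Level 4: 39, 20
Level 5: 16
Full level-order sequence: 37, 4, 31, 29, 13, 6, 9, 25, 12, 35, 33, 39, 20, 16.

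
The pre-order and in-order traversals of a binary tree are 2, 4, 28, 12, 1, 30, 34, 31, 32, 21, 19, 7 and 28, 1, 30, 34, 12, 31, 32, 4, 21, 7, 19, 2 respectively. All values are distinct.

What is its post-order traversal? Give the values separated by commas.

The first element of pre-order is the root; it splits in-order into left and right subtrees.
Root 2: left subtree has 11 nodes {28, 1, 30, 34, 12, 31, 32, 4, 21, 7, 19}, right has 0 { }.
  Root 4: left subtree has 7 nodes {28, 1, 30, 34, 12, 31, 32}, right has 3 {21, 7, 19}.
    Root 28: left subtree has 0 nodes { }, right has 6 {1, 30, 34, 12, 31, 32}.
      Root 12: left subtree has 3 nodes {1, 30, 34}, right has 2 {31, 32}.
        Root 1: left subtree has 0 nodes { }, right has 2 {30, 34}.
          Root 30: left subtree has 0 nodes { }, right has 1 {34}.
        Root 31: left subtree has 0 nodes { }, right has 1 {32}.
    Root 21: left subtree has 0 nodes { }, right has 2 {7, 19}.
      Root 19: left subtree has 1 node {7}, right has 0 { }.

34, 30, 1, 32, 31, 12, 28, 7, 19, 21, 4, 2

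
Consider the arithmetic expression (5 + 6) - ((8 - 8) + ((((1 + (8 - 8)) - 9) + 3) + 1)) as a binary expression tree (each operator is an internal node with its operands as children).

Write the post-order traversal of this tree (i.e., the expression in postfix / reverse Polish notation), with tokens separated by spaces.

5 6 + 8 8 - 1 8 8 - + 9 - 3 + 1 + + -

Post-order on an expression tree gives postfix notation: for each operator, emit left operand, right operand, then the operator.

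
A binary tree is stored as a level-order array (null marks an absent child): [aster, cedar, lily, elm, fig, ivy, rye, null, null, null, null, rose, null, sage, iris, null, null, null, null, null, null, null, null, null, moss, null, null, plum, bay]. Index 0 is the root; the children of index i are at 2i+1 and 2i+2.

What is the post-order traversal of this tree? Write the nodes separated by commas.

elm, fig, cedar, moss, rose, ivy, plum, bay, sage, iris, rye, lily, aster

Post-order visits the left subtree, then the right subtree, then the node.
At aster: go left to cedar.
  At cedar: go left to elm.
    elm is a leaf — visit elm.
  At cedar: go right to fig.
    fig is a leaf — visit fig.
  Visit cedar.
At aster: go right to lily.
  At lily: go left to ivy.
    At ivy: go left to rose.
      At rose: no left child.
      At rose: go right to moss.
        moss is a leaf — visit moss.
      Visit rose.
    At ivy: no right child.
    Visit ivy.
  At lily: go right to rye.
    At rye: go left to sage.
      At sage: go left to plum.
        plum is a leaf — visit plum.
      At sage: go right to bay.
        bay is a leaf — visit bay.
      Visit sage.
    At rye: go right to iris.
      iris is a leaf — visit iris.
    Visit rye.
  Visit lily.
Visit aster.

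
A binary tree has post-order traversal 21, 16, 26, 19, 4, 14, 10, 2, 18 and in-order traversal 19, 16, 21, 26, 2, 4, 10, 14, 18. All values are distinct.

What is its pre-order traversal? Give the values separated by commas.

The last element of post-order is the root; it splits in-order into left and right subtrees.
Root 18: left subtree has 8 nodes {19, 16, 21, 26, 2, 4, 10, 14}, right has 0 { }.
  Root 2: left subtree has 4 nodes {19, 16, 21, 26}, right has 3 {4, 10, 14}.
    Root 19: left subtree has 0 nodes { }, right has 3 {16, 21, 26}.
      Root 26: left subtree has 2 nodes {16, 21}, right has 0 { }.
        Root 16: left subtree has 0 nodes { }, right has 1 {21}.
    Root 10: left subtree has 1 node {4}, right has 1 {14}.

18, 2, 19, 26, 16, 21, 10, 4, 14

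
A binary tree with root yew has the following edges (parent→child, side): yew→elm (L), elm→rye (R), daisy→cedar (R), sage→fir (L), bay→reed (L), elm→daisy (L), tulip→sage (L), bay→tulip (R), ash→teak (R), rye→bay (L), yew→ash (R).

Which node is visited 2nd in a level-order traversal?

elm

Level-order visits nodes level by level from the root, left to right within each level.
Level 0: yew
Level 1: elm, ash
Level 2: daisy, rye, teak
Level 3: cedar, bay
Level 4: reed, tulip
Level 5: sage
Level 6: fir
Full level-order sequence: yew, elm, ash, daisy, rye, teak, cedar, bay, reed, tulip, sage, fir.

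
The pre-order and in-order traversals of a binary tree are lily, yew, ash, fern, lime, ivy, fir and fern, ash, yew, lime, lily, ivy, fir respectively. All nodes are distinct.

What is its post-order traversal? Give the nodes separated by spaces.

fern ash lime yew fir ivy lily

The first element of pre-order is the root; it splits in-order into left and right subtrees.
Root lily: left subtree has 4 nodes {fern, ash, yew, lime}, right has 2 {ivy, fir}.
  Root yew: left subtree has 2 nodes {fern, ash}, right has 1 {lime}.
    Root ash: left subtree has 1 node {fern}, right has 0 { }.
  Root ivy: left subtree has 0 nodes { }, right has 1 {fir}.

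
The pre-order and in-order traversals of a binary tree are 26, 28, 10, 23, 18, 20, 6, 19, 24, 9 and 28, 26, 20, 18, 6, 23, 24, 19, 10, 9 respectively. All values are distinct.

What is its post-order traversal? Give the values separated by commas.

The first element of pre-order is the root; it splits in-order into left and right subtrees.
Root 26: left subtree has 1 node {28}, right has 8 {20, 18, 6, 23, 24, 19, 10, 9}.
  Root 10: left subtree has 6 nodes {20, 18, 6, 23, 24, 19}, right has 1 {9}.
    Root 23: left subtree has 3 nodes {20, 18, 6}, right has 2 {24, 19}.
      Root 18: left subtree has 1 node {20}, right has 1 {6}.
      Root 19: left subtree has 1 node {24}, right has 0 { }.

28, 20, 6, 18, 24, 19, 23, 9, 10, 26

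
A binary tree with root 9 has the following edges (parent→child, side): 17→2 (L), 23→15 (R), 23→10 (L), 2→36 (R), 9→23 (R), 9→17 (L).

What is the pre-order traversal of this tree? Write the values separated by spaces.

9 17 2 36 23 10 15

Pre-order visits the node, then its left subtree, then its right subtree.
Visit 9.
At 9: go left to 17.
  Visit 17.
  At 17: go left to 2.
    Visit 2.
    At 2: no left child.
    At 2: go right to 36.
      36 is a leaf — visit 36.
  At 17: no right child.
At 9: go right to 23.
  Visit 23.
  At 23: go left to 10.
    10 is a leaf — visit 10.
  At 23: go right to 15.
    15 is a leaf — visit 15.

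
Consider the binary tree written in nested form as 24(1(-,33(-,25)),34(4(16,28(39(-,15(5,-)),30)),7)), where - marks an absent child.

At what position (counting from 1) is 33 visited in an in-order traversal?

In-order visits the left subtree, then the node, then the right subtree.
At 24: go left to 1.
  At 1: no left child.
  Visit 1.
  At 1: go right to 33.
    At 33: no left child.
    Visit 33.
    At 33: go right to 25.
      25 is a leaf — visit 25.
Visit 24.
At 24: go right to 34.
  At 34: go left to 4.
    At 4: go left to 16.
      16 is a leaf — visit 16.
    Visit 4.
    At 4: go right to 28.
      At 28: go left to 39.
        At 39: no left child.
        Visit 39.
        At 39: go right to 15.
          At 15: go left to 5.
            5 is a leaf — visit 5.
          Visit 15.
          At 15: no right child.
      Visit 28.
      At 28: go right to 30.
        30 is a leaf — visit 30.
  Visit 34.
  At 34: go right to 7.
    7 is a leaf — visit 7.
Full in-order sequence: 1, 33, 25, 24, 16, 4, 39, 5, 15, 28, 30, 34, 7.

2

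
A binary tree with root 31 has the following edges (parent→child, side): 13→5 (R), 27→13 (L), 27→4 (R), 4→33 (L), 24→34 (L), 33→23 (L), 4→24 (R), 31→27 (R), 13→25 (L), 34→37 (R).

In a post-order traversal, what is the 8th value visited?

Post-order visits the left subtree, then the right subtree, then the node.
At 31: no left child.
At 31: go right to 27.
  At 27: go left to 13.
    At 13: go left to 25.
      25 is a leaf — visit 25.
    At 13: go right to 5.
      5 is a leaf — visit 5.
    Visit 13.
  At 27: go right to 4.
    At 4: go left to 33.
      At 33: go left to 23.
        23 is a leaf — visit 23.
      At 33: no right child.
      Visit 33.
    At 4: go right to 24.
      At 24: go left to 34.
        At 34: no left child.
        At 34: go right to 37.
          37 is a leaf — visit 37.
        Visit 34.
      At 24: no right child.
      Visit 24.
    Visit 4.
  Visit 27.
Visit 31.
Full post-order sequence: 25, 5, 13, 23, 33, 37, 34, 24, 4, 27, 31.

24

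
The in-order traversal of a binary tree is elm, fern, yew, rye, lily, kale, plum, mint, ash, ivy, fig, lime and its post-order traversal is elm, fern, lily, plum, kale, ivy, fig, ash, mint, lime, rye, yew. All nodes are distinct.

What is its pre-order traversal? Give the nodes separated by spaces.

yew fern elm rye lime mint kale lily plum ash fig ivy

The last element of post-order is the root; it splits in-order into left and right subtrees.
Root yew: left subtree has 2 nodes {elm, fern}, right has 9 {rye, lily, kale, plum, mint, ash, ivy, fig, lime}.
  Root fern: left subtree has 1 node {elm}, right has 0 { }.
  Root rye: left subtree has 0 nodes { }, right has 8 {lily, kale, plum, mint, ash, ivy, fig, lime}.
    Root lime: left subtree has 7 nodes {lily, kale, plum, mint, ash, ivy, fig}, right has 0 { }.
      Root mint: left subtree has 3 nodes {lily, kale, plum}, right has 3 {ash, ivy, fig}.
        Root kale: left subtree has 1 node {lily}, right has 1 {plum}.
        Root ash: left subtree has 0 nodes { }, right has 2 {ivy, fig}.
          Root fig: left subtree has 1 node {ivy}, right has 0 { }.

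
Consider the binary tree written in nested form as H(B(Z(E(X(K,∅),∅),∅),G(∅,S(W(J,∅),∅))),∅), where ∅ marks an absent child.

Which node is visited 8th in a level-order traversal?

W

Level-order visits nodes level by level from the root, left to right within each level.
Level 0: H
Level 1: B
Level 2: Z, G
Level 3: E, S
Level 4: X, W
Level 5: K, J
Full level-order sequence: H, B, Z, G, E, S, X, W, K, J.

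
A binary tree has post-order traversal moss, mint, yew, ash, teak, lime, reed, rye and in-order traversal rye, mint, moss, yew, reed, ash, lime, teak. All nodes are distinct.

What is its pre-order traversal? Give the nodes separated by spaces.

rye reed yew mint moss lime ash teak

The last element of post-order is the root; it splits in-order into left and right subtrees.
Root rye: left subtree has 0 nodes { }, right has 7 {mint, moss, yew, reed, ash, lime, teak}.
  Root reed: left subtree has 3 nodes {mint, moss, yew}, right has 3 {ash, lime, teak}.
    Root yew: left subtree has 2 nodes {mint, moss}, right has 0 { }.
      Root mint: left subtree has 0 nodes { }, right has 1 {moss}.
    Root lime: left subtree has 1 node {ash}, right has 1 {teak}.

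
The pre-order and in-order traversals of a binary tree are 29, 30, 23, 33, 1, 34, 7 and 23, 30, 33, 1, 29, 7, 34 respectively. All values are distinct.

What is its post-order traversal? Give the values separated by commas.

23, 1, 33, 30, 7, 34, 29

The first element of pre-order is the root; it splits in-order into left and right subtrees.
Root 29: left subtree has 4 nodes {23, 30, 33, 1}, right has 2 {7, 34}.
  Root 30: left subtree has 1 node {23}, right has 2 {33, 1}.
    Root 33: left subtree has 0 nodes { }, right has 1 {1}.
  Root 34: left subtree has 1 node {7}, right has 0 { }.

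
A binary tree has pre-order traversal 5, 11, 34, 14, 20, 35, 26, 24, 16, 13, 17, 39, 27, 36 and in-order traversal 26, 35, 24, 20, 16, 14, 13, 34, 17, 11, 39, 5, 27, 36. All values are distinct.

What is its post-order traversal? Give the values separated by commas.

The first element of pre-order is the root; it splits in-order into left and right subtrees.
Root 5: left subtree has 11 nodes {26, 35, 24, 20, 16, 14, 13, 34, 17, 11, 39}, right has 2 {27, 36}.
  Root 11: left subtree has 9 nodes {26, 35, 24, 20, 16, 14, 13, 34, 17}, right has 1 {39}.
    Root 34: left subtree has 7 nodes {26, 35, 24, 20, 16, 14, 13}, right has 1 {17}.
      Root 14: left subtree has 5 nodes {26, 35, 24, 20, 16}, right has 1 {13}.
        Root 20: left subtree has 3 nodes {26, 35, 24}, right has 1 {16}.
          Root 35: left subtree has 1 node {26}, right has 1 {24}.
  Root 27: left subtree has 0 nodes { }, right has 1 {36}.

26, 24, 35, 16, 20, 13, 14, 17, 34, 39, 11, 36, 27, 5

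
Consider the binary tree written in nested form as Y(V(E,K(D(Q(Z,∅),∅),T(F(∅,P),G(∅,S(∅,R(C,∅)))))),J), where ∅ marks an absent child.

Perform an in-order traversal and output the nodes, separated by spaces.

In-order visits the left subtree, then the node, then the right subtree.
At Y: go left to V.
  At V: go left to E.
    E is a leaf — visit E.
  Visit V.
  At V: go right to K.
    At K: go left to D.
      At D: go left to Q.
        At Q: go left to Z.
          Z is a leaf — visit Z.
        Visit Q.
        At Q: no right child.
      Visit D.
      At D: no right child.
    Visit K.
    At K: go right to T.
      At T: go left to F.
        At F: no left child.
        Visit F.
        At F: go right to P.
          P is a leaf — visit P.
      Visit T.
      At T: go right to G.
        At G: no left child.
        Visit G.
        At G: go right to S.
          At S: no left child.
          Visit S.
          At S: go right to R.
            At R: go left to C.
              C is a leaf — visit C.
            Visit R.
            At R: no right child.
Visit Y.
At Y: go right to J.
  J is a leaf — visit J.

E V Z Q D K F P T G S C R Y J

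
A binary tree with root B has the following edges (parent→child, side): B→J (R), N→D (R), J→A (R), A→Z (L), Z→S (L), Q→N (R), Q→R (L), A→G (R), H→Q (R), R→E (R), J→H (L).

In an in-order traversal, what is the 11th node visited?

A

In-order visits the left subtree, then the node, then the right subtree.
At B: no left child.
Visit B.
At B: go right to J.
  At J: go left to H.
    At H: no left child.
    Visit H.
    At H: go right to Q.
      At Q: go left to R.
        At R: no left child.
        Visit R.
        At R: go right to E.
          E is a leaf — visit E.
      Visit Q.
      At Q: go right to N.
        At N: no left child.
        Visit N.
        At N: go right to D.
          D is a leaf — visit D.
  Visit J.
  At J: go right to A.
    At A: go left to Z.
      At Z: go left to S.
        S is a leaf — visit S.
      Visit Z.
      At Z: no right child.
    Visit A.
    At A: go right to G.
      G is a leaf — visit G.
Full in-order sequence: B, H, R, E, Q, N, D, J, S, Z, A, G.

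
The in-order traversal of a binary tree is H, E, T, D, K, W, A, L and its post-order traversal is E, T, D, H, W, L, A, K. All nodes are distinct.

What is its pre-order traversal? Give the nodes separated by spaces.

K H D T E A W L

The last element of post-order is the root; it splits in-order into left and right subtrees.
Root K: left subtree has 4 nodes {H, E, T, D}, right has 3 {W, A, L}.
  Root H: left subtree has 0 nodes { }, right has 3 {E, T, D}.
    Root D: left subtree has 2 nodes {E, T}, right has 0 { }.
      Root T: left subtree has 1 node {E}, right has 0 { }.
  Root A: left subtree has 1 node {W}, right has 1 {L}.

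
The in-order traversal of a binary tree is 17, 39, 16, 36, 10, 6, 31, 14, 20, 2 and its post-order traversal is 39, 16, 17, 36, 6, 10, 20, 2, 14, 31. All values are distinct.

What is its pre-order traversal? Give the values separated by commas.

The last element of post-order is the root; it splits in-order into left and right subtrees.
Root 31: left subtree has 6 nodes {17, 39, 16, 36, 10, 6}, right has 3 {14, 20, 2}.
  Root 10: left subtree has 4 nodes {17, 39, 16, 36}, right has 1 {6}.
    Root 36: left subtree has 3 nodes {17, 39, 16}, right has 0 { }.
      Root 17: left subtree has 0 nodes { }, right has 2 {39, 16}.
        Root 16: left subtree has 1 node {39}, right has 0 { }.
  Root 14: left subtree has 0 nodes { }, right has 2 {20, 2}.
    Root 2: left subtree has 1 node {20}, right has 0 { }.

31, 10, 36, 17, 16, 39, 6, 14, 2, 20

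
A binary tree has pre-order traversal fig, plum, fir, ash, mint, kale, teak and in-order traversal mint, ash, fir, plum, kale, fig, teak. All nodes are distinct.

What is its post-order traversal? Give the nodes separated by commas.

The first element of pre-order is the root; it splits in-order into left and right subtrees.
Root fig: left subtree has 5 nodes {mint, ash, fir, plum, kale}, right has 1 {teak}.
  Root plum: left subtree has 3 nodes {mint, ash, fir}, right has 1 {kale}.
    Root fir: left subtree has 2 nodes {mint, ash}, right has 0 { }.
      Root ash: left subtree has 1 node {mint}, right has 0 { }.

mint, ash, fir, kale, plum, teak, fig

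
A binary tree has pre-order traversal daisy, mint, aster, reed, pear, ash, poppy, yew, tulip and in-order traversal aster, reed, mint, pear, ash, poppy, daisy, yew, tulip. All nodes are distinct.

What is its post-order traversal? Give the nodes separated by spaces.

reed aster poppy ash pear mint tulip yew daisy

The first element of pre-order is the root; it splits in-order into left and right subtrees.
Root daisy: left subtree has 6 nodes {aster, reed, mint, pear, ash, poppy}, right has 2 {yew, tulip}.
  Root mint: left subtree has 2 nodes {aster, reed}, right has 3 {pear, ash, poppy}.
    Root aster: left subtree has 0 nodes { }, right has 1 {reed}.
    Root pear: left subtree has 0 nodes { }, right has 2 {ash, poppy}.
      Root ash: left subtree has 0 nodes { }, right has 1 {poppy}.
  Root yew: left subtree has 0 nodes { }, right has 1 {tulip}.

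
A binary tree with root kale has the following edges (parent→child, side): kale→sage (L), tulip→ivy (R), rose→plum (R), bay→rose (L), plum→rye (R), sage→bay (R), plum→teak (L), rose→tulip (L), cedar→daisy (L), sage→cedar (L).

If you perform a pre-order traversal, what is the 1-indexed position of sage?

2

Pre-order visits the node, then its left subtree, then its right subtree.
Visit kale.
At kale: go left to sage.
  Visit sage.
  At sage: go left to cedar.
    Visit cedar.
    At cedar: go left to daisy.
      daisy is a leaf — visit daisy.
    At cedar: no right child.
  At sage: go right to bay.
    Visit bay.
    At bay: go left to rose.
      Visit rose.
      At rose: go left to tulip.
        Visit tulip.
        At tulip: no left child.
        At tulip: go right to ivy.
          ivy is a leaf — visit ivy.
      At rose: go right to plum.
        Visit plum.
        At plum: go left to teak.
          teak is a leaf — visit teak.
        At plum: go right to rye.
          rye is a leaf — visit rye.
    At bay: no right child.
At kale: no right child.
Full pre-order sequence: kale, sage, cedar, daisy, bay, rose, tulip, ivy, plum, teak, rye.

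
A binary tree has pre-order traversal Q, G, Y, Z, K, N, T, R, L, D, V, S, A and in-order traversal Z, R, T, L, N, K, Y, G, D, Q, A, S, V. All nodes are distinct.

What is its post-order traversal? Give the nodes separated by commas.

The first element of pre-order is the root; it splits in-order into left and right subtrees.
Root Q: left subtree has 9 nodes {Z, R, T, L, N, K, Y, G, D}, right has 3 {A, S, V}.
  Root G: left subtree has 7 nodes {Z, R, T, L, N, K, Y}, right has 1 {D}.
    Root Y: left subtree has 6 nodes {Z, R, T, L, N, K}, right has 0 { }.
      Root Z: left subtree has 0 nodes { }, right has 5 {R, T, L, N, K}.
        Root K: left subtree has 4 nodes {R, T, L, N}, right has 0 { }.
          Root N: left subtree has 3 nodes {R, T, L}, right has 0 { }.
            Root T: left subtree has 1 node {R}, right has 1 {L}.
  Root V: left subtree has 2 nodes {A, S}, right has 0 { }.
    Root S: left subtree has 1 node {A}, right has 0 { }.

R, L, T, N, K, Z, Y, D, G, A, S, V, Q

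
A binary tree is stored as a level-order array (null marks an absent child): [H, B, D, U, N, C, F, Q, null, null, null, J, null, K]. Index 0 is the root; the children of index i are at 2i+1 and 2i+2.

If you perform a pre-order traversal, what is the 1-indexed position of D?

6

Pre-order visits the node, then its left subtree, then its right subtree.
Visit H.
At H: go left to B.
  Visit B.
  At B: go left to U.
    Visit U.
    At U: go left to Q.
      Q is a leaf — visit Q.
    At U: no right child.
  At B: go right to N.
    N is a leaf — visit N.
At H: go right to D.
  Visit D.
  At D: go left to C.
    Visit C.
    At C: go left to J.
      J is a leaf — visit J.
    At C: no right child.
  At D: go right to F.
    Visit F.
    At F: go left to K.
      K is a leaf — visit K.
    At F: no right child.
Full pre-order sequence: H, B, U, Q, N, D, C, J, F, K.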